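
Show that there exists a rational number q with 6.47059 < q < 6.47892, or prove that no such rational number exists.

q = 123/19

Look for a denominator N such that an integer falls strictly between N·6.47059 and N·6.47892. N = 19 works: 19·6.47059 = 122.94121 < 123 < 123.09948 = 19·6.47892.
So q = 123/19 works: it is a ratio of integers, and dividing 19·6.47059 < 123 < 19·6.47892 through by 19 gives 6.47059 < 123/19 < 6.47892.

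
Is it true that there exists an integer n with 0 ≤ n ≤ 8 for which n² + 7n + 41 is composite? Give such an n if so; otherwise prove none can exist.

n = 6

At n = 6: 6² + 7·6 + 41 = 119 = 7·17, which is composite.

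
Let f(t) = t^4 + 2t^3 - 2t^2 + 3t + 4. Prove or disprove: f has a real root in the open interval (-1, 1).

f(-1) = -2 and f(1) = 8, which have opposite signs.
f is continuous everywhere (it is a polynomial), in particular on [-1, 1].
By the Intermediate Value Theorem, f takes the value 0 somewhere in the open interval.

Yes, f has a root in the interval.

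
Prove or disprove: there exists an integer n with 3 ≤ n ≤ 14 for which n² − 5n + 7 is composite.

At n = 10: 10² − 5·10 + 7 = 57 = 3·19, which is composite.

n = 10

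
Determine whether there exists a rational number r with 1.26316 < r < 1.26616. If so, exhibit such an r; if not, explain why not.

r = 43/34

Look for a denominator N such that an integer falls strictly between N·1.26316 and N·1.26616. N = 34 works: 34·1.26316 = 42.94744 < 43 < 43.04944 = 34·1.26616.
So r = 43/34 works: it is a ratio of integers, and dividing 34·1.26316 < 43 < 34·1.26616 through by 34 gives 1.26316 < 43/34 < 1.26616.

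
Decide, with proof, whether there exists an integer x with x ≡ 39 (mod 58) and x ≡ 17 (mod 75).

x = 2417

The moduli 58 and 75 are coprime, so by the Chinese Remainder Theorem a unique solution modulo 4350 exists.
Any solution of the first congruence is x = 39 + 58t; substituting into the second, 58t ≡ 17 − 39 ≡ 53 (mod 75).
Note 58·22 = 1276 ≡ 1 (mod 75) (as 1276 − 1 = 17·75), so 58⁻¹ ≡ 22.
Therefore t ≡ 22·53 = 1166 ≡ 41 (mod 75).
Taking t = 41 gives x = 39 + 58·41 = 2417.
Indeed 2417 ≡ 39 (mod 58) and 2417 ≡ 17 (mod 75).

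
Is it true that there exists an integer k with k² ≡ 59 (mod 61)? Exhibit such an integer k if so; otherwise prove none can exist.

Apply Euler's criterion with the prime 61: 59 is a quadratic residue iff 59^30 ≡ 1 (mod 61), and a non-residue iff it is ≡ −1.
Squaring successively (mod 61): 59^2 = 3481 ≡ 4; 59^4 ≡ 4² = 16 ≡ 16; 59^8 ≡ 16² = 256 ≡ 12; 59^16 ≡ 12² = 144 ≡ 22.
Since 30 = 16 + 8 + 4 + 2, 59^30 ≡ 22 · 12 · 16 · 4; multiplying out mod 61: 22·12 = 264 ≡ 20, then 20·16 = 320 ≡ 15, then 15·4 = 60 ≡ 60. Thus 59^30 ≡ 60 ≡ −1 (mod 61).
By Euler's criterion 59 is a quadratic non-residue mod 61: no k satisfies k² ≡ 59 (mod 61).

No, no such integer exists.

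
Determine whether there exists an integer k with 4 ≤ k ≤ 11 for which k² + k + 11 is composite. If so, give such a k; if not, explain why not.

k = 10

At k = 10: 10² + 10 + 11 = 121 = 11·11, which is composite.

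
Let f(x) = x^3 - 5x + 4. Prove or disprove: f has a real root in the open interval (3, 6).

The endpoint values f(3) = 16 and f(6) = 190 are both positive. Claim: f(x) > 0 for every x in (3, 6).
Shift to the endpoint 3: with x = 3 + u (0 < u < 3), one computes f(3 + u) = u^3 + 9u^2 + 22u + 16.
All 4 nonzero coefficients of this polynomial in u are positive; hence for u > 0 the value is a sum of positive terms (the constant 16 among them).
So f is strictly positive on (3, 6); no root exists in the interval.

No such root exists.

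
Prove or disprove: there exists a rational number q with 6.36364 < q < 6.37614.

q = 51/8

Scale by 8: the interval becomes (50.90912, 51.00912), which contains the integer 51.
Hence 51/8 is a rational number with 6.36364 < 51/8 < 6.37614.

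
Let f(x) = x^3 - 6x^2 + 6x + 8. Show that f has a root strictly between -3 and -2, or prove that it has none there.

No such root exists.

f(-3) = -91 and f(-2) = -36, both negative, so a sign-change argument is unavailable; we show f keeps this sign on the whole interval.
Shift to the endpoint -2: with x = -2 − u (0 < u < 1), one computes f(-2 − u) = -u^3 - 12u^2 - 42u - 36.
The nonzero coefficients here are all negative, so for u > 0 every term is negative (or zero), and the constant term -36 is strictly negative.
So f is strictly negative on (-3, -2); no root exists in the interval.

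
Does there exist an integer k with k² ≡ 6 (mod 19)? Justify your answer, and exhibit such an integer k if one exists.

k = 14

Take k = 14. Then 14² = 196 = 10·19 + 6, so 14² ≡ 6 (mod 19).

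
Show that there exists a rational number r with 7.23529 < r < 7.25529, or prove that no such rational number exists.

Multiplying by 4: 4·7.23529 = 28.94116 and 4·7.25529 = 29.02116, so the integer 29 lies strictly between them.
So r = 29/4 works: it is a ratio of integers, and dividing 4·7.23529 < 29 < 4·7.25529 through by 4 gives 7.23529 < 29/4 < 7.25529.

r = 29/4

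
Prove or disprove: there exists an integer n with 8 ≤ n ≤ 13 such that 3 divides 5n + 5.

n = 8

Try n = 8: 5·8 + 5 = 45 = 15·3, which is divisible by 3.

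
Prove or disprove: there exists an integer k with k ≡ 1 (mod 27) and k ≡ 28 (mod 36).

Here gcd(27, 36) = 9, and both 1 and 28 leave remainder 1 mod 9, so the system is consistent.
List candidates k ≡ 1 (mod 27): 1, 28. Modulo 36 these are 1, 28; 28 gives 28 as required.
Check: 28 mod 27 = 1, 28 mod 36 = 28. ✓

k = 28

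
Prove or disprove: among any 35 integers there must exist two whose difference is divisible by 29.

Yes.

There are exactly 29 possible remainders on division by 29.
Since 35 > 29, two of the 35 integers must share a residue class by the pigeonhole principle; call them a and b.
Their difference a − b is then a multiple of 29.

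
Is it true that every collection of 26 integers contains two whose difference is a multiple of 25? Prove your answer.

True.

Each integer lies in one of the 25 residue classes modulo 25.
Placing 26 integers into 25 classes, some class receives at least two — say a and b.
Then a ≡ b (mod 25), i.e. 25 ∣ (a − b).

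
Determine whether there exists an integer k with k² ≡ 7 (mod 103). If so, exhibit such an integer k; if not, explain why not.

k = 25 works: 25² = 625, and 625 − 7 = 618 = 6·103.

k = 25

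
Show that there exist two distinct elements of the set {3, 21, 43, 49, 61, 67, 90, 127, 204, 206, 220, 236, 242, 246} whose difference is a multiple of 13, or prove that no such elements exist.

Reduce each element mod 13: 3↦3, 21↦8, 43↦4, 49↦10, 61↦9, 67↦2, 90↦12, 127↦10, 204↦9, 206↦11, 220↦12, 236↦2, 242↦8, 246↦12. The residue 8 repeats (at 21 and 242), and 242 − 21 = 221 = 17·13.

Yes: 21 and 242.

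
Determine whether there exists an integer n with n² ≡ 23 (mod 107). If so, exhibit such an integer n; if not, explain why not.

Take n = 68. Then 68² = 4624 = 43·107 + 23, so 68² ≡ 23 (mod 107).

n = 68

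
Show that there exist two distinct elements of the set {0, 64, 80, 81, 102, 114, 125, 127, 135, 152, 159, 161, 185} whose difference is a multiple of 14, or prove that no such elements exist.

Residues mod 14: 0↦0, 64↦8, 80↦10, 81↦11, 102↦4, 114↦2, 125↦13, 127↦1, 135↦9, 152↦12, 159↦5, 161↦7, 185↦3.
All 13 residues are distinct, so no two elements differ by a multiple of 14.

No, no such pair exists.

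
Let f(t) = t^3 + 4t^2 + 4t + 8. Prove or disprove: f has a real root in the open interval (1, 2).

No such root exists.

f(1) = 17 and f(2) = 40, both positive, so a sign-change argument is unavailable; we show f keeps this sign on the whole interval.
Substitute t = 1 + u, where 0 < u < 1 on the interval. Expanding, f(1 + u) = u^3 + 7u^2 + 15u + 17.
The nonzero coefficients here are all positive, so for u > 0 every term is positive (or zero), and the constant term 17 is strictly positive.
Therefore f(t) > 0 throughout (1, 2), and f has no zero there.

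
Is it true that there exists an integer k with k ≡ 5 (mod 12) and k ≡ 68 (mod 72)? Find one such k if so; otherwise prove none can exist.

Reduce both congruences modulo 12, which divides 12 and 72: they say k ≡ 5 (mod 12) and k ≡ 68 (mod 12).
But 5 mod 12 = 5 while 68 mod 12 = 8, a contradiction.
So no integer satisfies both congruences.

No such integer exists.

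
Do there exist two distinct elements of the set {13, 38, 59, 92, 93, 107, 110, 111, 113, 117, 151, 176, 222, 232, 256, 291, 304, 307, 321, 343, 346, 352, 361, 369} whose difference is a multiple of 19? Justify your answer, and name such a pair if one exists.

Both 13 and 222 leave remainder 13 on division by 19; their difference 209 = 11·19 is a multiple of 19.

Yes: 13 and 222.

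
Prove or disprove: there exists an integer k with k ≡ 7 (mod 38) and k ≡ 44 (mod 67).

gcd(38, 67) = 1, so the Chinese Remainder Theorem guarantees exactly one residue class mod 2546 satisfying both.
Any solution of the first congruence is k = 7 + 38t; substituting into the second, 38t ≡ 44 − 7 ≡ 37 (mod 67).
Note 38·30 = 1140 ≡ 1 (mod 67) (as 1140 − 1 = 17·67), so 38⁻¹ ≡ 30.
Multiplying by 30: t ≡ 30·37 = 1110 ≡ 38 (mod 67).
Taking t = 38 gives k = 7 + 38·38 = 1451.
Indeed 1451 ≡ 7 (mod 38) and 1451 ≡ 44 (mod 67).

k = 1451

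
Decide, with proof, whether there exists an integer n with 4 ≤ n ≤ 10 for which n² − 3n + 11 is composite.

At n = 9: 9² − 3·9 + 11 = 65 = 5·13, which is composite.

n = 9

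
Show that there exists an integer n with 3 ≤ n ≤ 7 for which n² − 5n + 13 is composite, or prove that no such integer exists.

n = 4

At n = 4: 4² − 5·4 + 13 = 9 = 3·3, which is composite.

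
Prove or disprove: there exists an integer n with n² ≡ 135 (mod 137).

Take n = 51. Then 51² = 2601 = 18·137 + 135, so 51² ≡ 135 (mod 137).

n = 51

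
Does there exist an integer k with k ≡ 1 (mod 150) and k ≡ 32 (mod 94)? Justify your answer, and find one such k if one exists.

No, no such integer exists.

gcd(150, 94) = 2. If k ≡ 1 (mod 150) and k ≡ 32 (mod 94), then k ≡ 1 (mod 2) and k ≡ 32 (mod 2).
However 1 ≡ 1 and 32 ≡ 0 (mod 2), and 1 ≠ 0.
So no integer satisfies both congruences.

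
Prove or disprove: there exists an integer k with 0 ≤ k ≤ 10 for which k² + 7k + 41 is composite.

At k = 1: 1² + 7·1 + 41 = 49 = 7·7, which is composite.

k = 1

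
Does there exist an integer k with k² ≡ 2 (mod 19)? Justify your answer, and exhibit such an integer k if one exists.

No such integer exists.

Computing k² mod 19 for k = 0, 1, …, 9 (enough, by the symmetry k ↦ 19 − k) gives 0, 1, 4, 9, 16, 6, 17, 11, 7, 5.
So the quadratic residues mod 19 are {0, 1, 4, 5, 6, 7, 9, 11, 16, 17}, and 2 is not among them.
Hence no integer k has k² ≡ 2 (mod 19).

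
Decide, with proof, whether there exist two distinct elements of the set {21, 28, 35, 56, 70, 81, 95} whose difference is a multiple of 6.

Reduce each element mod 6: 21↦3, 28↦4, 35↦5, 56↦2, 70↦4, 81↦3, 95↦5. The residue 3 repeats (at 21 and 81), and 81 − 21 = 60 = 10·6.

The pair (21, 81) works.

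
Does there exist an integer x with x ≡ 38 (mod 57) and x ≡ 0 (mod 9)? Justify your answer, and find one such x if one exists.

There is no such integer.

Both moduli are multiples of 3 = gcd(57, 9), so any solution would satisfy x ≡ 38 and x ≡ 0 modulo 3 simultaneously.
However 38 ≡ 2 and 0 ≡ 0 (mod 3), and 2 ≠ 0.
Therefore no such x exists.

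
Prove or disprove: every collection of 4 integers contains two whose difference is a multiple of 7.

Try 4 consecutive integers, 23, 24, 25, 26. Their remainders mod 7 are 2, 3, 4, 5 — pairwise different, as any 4 ≤ 7 consecutive integers have distinct residues.
No two share a residue, so no pair has difference divisible by 7; the claim fails for this set.

No, the set {23, 24, 25, 26} is a counterexample.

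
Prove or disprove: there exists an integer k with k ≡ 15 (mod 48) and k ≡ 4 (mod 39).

No such integer exists.

gcd(48, 39) = 3. If k ≡ 15 (mod 48) and k ≡ 4 (mod 39), then k ≡ 15 (mod 3) and k ≡ 4 (mod 3).
These are incompatible: 15 − 4 = 11 is not divisible by 3.
Hence the system has no solution.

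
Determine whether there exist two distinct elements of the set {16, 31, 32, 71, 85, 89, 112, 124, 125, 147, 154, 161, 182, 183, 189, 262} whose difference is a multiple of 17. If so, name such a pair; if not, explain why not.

Residues mod 17: 16↦16, 31↦14, 32↦15, 71↦3, 85↦0, 89↦4, 112↦10, 124↦5, 125↦6, 147↦11, 154↦1, 161↦8, 182↦12, 183↦13, 189↦2, 262↦7.
No residue repeats among the 16 elements, so no pair has difference ≡ 0 (mod 17).

There is no such pair.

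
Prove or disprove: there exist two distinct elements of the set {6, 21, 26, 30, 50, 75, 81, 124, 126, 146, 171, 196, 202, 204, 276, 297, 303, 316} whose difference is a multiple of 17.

The pair (21, 276) works.

Reduce each element mod 17: 6↦6, 21↦4, 26↦9, 30↦13, 50↦16, 75↦7, 81↦13, 124↦5, 126↦7, 146↦10, 171↦1, 196↦9, 202↦15, 204↦0, 276↦4, 297↦8, 303↦14, 316↦10. The residue 4 repeats (at 21 and 276), and 276 − 21 = 255 = 15·17.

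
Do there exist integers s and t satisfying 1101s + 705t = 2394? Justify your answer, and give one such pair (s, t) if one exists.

Every value of 1101s + 705t is a multiple of gcd(1101, 705) = 3; since 3 ∣ 2394, solutions exist.
Dividing through by 3 reduces the equation to 367s + 235t = 798.
Euclidean algorithm: 367 = 1·235 + 132, 235 = 1·132 + 103, 132 = 1·103 + 29, 103 = 3·29 + 16, 29 = 1·16 + 13, 16 = 1·13 + 3, 13 = 4·3 + 1, 3 = 3·1 + 0.
Unwinding: 1 = 13 − 4·3 = 13 − 4·(16 − 1·13) = −4·16 + 5·13 = −4·16 + 5·(29 − 1·16) = 5·29 − 9·16 = 5·29 − 9·(103 − 3·29) = −9·103 + 32·29 = −9·103 + 32·(132 − 1·103) = 32·132 − 41·103 = 32·132 − 41·(235 − 1·132) = −41·235 + 73·132 = −41·235 + 73·(367 − 1·235) = 73·367 − 114·235, i.e. 367·73 + 235·(-114) = 1.
Multiplying through by 798: s = 73·798 = 58254, t = (-114)·798 = -90972 is a solution.
Subtracting 247·235 from s and adding 247·367 to t gives the tidier solution (209, -323).
Indeed 1101·209 + 705·(-323) = 230109 − 227715 = 2394.

s = 209, t = -323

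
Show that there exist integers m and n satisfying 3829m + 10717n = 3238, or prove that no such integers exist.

Any value of 3829m + 10717n is a multiple of gcd(3829, 10717) = 7.
But 3238 is not a multiple of 7 (it leaves remainder 4).
Therefore 3829m + 10717n = 3238 has no solution in integers.

There are no such integers.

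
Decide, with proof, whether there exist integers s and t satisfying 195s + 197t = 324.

s = 35, t = -33

195 and 197 are coprime, so 195s + 197t ranges over all of ℤ.
Dividing repeatedly: 197 = 1·195 + 2, 195 = 97·2 + 1, 2 = 2·1 + 0.
Back-substituting, 1 = 195 − 97·2 = 195 − 97·(197 − 1·195) = −97·197 + 98·195; that is, 195·98 + 197·(-97) = 1.
Scaling by 324 gives the particular solution (s, t) = (31752, -31428).
Subtracting 161·197 from s and adding 161·195 to t gives the tidier solution (35, -33).
Indeed 195·35 + 197·(-33) = 6825 − 6501 = 324.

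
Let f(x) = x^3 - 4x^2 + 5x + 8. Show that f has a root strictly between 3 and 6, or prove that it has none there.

No.

f(3) = 14 and f(6) = 110, both positive, so a sign-change argument is unavailable; we show f keeps this sign on the whole interval.
Substitute x = 3 + u, where 0 < u < 3 on the interval. Expanding, f(3 + u) = u^3 + 5u^2 + 8u + 14.
All 4 nonzero coefficients of this polynomial in u are positive; hence for u > 0 the value is a sum of positive terms (the constant 14 among them).
So f is strictly positive on (3, 6); no root exists in the interval.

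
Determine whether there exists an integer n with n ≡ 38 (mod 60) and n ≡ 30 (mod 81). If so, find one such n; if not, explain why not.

No, no such integer exists.

gcd(60, 81) = 3. If n ≡ 38 (mod 60) and n ≡ 30 (mod 81), then n ≡ 38 (mod 3) and n ≡ 30 (mod 3).
These are incompatible: 38 − 30 = 8 is not divisible by 3.
Therefore no such n exists.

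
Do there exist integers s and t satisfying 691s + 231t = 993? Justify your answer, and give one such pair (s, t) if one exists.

Since gcd(691, 231) = 1, every integer is an integer combination of 691 and 231.
Dividing repeatedly: 691 = 2·231 + 229, 231 = 1·229 + 2, 229 = 114·2 + 1, 2 = 2·1 + 0.
Working back up the chain: 1 = 229 − 114·2 = 229 − 114·(231 − 1·229) = −114·231 + 115·229 = −114·231 + 115·(691 − 2·231) = 115·691 − 344·231. So 691·115 + 231·(-344) = 1.
Scaling by 993 gives the particular solution (s, t) = (114195, -341592).
Shifting by a multiple of (231, −691) keeps it a solution: s = 114195 − 494·231 = 81, t = -341592 + 494·691 = -238.
Check: 691·81 + 231·(-238) = 55971 − 54978 = 993. ✓

s = 81, t = -238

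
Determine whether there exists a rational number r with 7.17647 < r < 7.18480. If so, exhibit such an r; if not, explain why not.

r = 79/11

Multiplying by 11: 11·7.17647 = 78.94117 and 11·7.18480 = 79.03280, so the integer 79 lies strictly between them.
Hence 79/11 is a rational number with 7.17647 < 79/11 < 7.18480.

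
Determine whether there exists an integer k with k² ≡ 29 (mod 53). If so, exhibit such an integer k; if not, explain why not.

Take k = 33. Then 33² = 1089 = 20·53 + 29, so 33² ≡ 29 (mod 53).

k = 33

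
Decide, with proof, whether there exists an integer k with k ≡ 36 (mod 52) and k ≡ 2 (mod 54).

k = 920

The moduli are not coprime: gcd(52, 54) = 2. Compatibility requires 2 ∣ (2 − 36) = -34, which holds, so solutions exist.
Write k = 36 + 52t. Then 52t ≡ 2 − 36 ≡ 20 (mod 54); dividing through by 2 gives 26t ≡ 10 (mod 27).
Note 26·26 = 676 ≡ 1 (mod 27) (as 676 − 1 = 25·27), so 26⁻¹ ≡ 26.
Therefore t ≡ 26·10 = 260 ≡ 17 (mod 27).
Then k = 36 + 52·17 = 920.
Indeed 920 ≡ 36 (mod 52) and 920 ≡ 2 (mod 54).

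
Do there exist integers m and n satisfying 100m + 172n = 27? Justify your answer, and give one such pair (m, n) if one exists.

Both 100 and 172 are divisible by gcd(100, 172) = 4, hence so is any combination 100m + 172n.
But 27 is not a multiple of 4 (it leaves remainder 3).
Hence no integers m, n satisfy the equation.

There are no such integers.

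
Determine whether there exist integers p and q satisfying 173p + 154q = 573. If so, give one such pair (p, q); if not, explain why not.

Since gcd(173, 154) = 1, every integer is an integer combination of 173 and 154.
Euclidean algorithm: 173 = 1·154 + 19, 154 = 8·19 + 2, 19 = 9·2 + 1, 2 = 2·1 + 0.
Unwinding: 1 = 19 − 9·2 = 19 − 9·(154 − 8·19) = −9·154 + 73·19 = −9·154 + 73·(173 − 1·154) = 73·173 − 82·154, i.e. 173·73 + 154·(-82) = 1.
Scaling by 573 gives the particular solution (p, q) = (41829, -46986).
Shifting by a multiple of (154, −173) keeps it a solution: p = 41829 − 271·154 = 95, q = -46986 + 271·173 = -103.
Indeed 173·95 + 154·(-103) = 16435 − 15862 = 573.

p = 95, q = -103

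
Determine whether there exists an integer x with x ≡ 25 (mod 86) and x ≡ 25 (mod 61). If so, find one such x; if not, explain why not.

x = 25

The moduli 86 and 61 are coprime, so by the Chinese Remainder Theorem a unique solution modulo 5246 exists.
Write x = 25 + 86t and require 25 + 86t ≡ 25 (mod 61), i.e. 86t ≡ 0 (mod 61).
86 ≡ 25 (mod 61), so this reads 25t ≡ 0 (mod 61). t = 0 satisfies this.
Taking t = 0 gives x = 25 + 86·0 = 25.
Verify: 25 = 0·86 + 25 and 25 = 0·61 + 25. ✓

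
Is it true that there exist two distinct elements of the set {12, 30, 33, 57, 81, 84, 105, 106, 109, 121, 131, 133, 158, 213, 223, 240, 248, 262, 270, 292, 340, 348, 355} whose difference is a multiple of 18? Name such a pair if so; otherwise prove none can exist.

Reduce each element mod 18: 12↦12, 30↦12, 33↦15, 57↦3, 81↦9, 84↦12, 105↦15, 106↦16, 109↦1, 121↦13, 131↦5, 133↦7, 158↦14, 213↦15, 223↦7, 240↦6, 248↦14, 262↦10, 270↦0, 292↦4, 340↦16, 348↦6, 355↦13. The residue 12 repeats (at 12 and 30), and 30 − 12 = 18 = 1·18.

12 and 30 are such a pair.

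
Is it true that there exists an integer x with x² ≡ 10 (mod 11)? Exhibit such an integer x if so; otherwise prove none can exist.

No such integer exists.

Computing x² mod 11 for x = 0, 1, …, 5 (enough, by the symmetry x ↦ 11 − x) gives 0, 1, 4, 9, 5, 3.
The set of squares mod 11 is therefore {0, 1, 3, 4, 5, 9}, which does not contain 10.
Therefore x² ≡ 10 (mod 11) has no solution.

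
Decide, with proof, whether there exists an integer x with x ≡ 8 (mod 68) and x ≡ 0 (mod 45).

Since 68 and 45 share no common factor, CRT says the pair of congruences has a solution (unique mod 3060).
Any solution of the first congruence is x = 8 + 68t; substituting into the second, 68t ≡ 0 − 8 ≡ 37 (mod 45).
68 ≡ 23 (mod 45), so this reads 23t ≡ 37 (mod 45). Invert 23 mod 45 by the Euclidean algorithm: 45 = 1·23 + 22, 23 = 1·22 + 1, 22 = 22·1 + 0; back-substituting, 1 = 23 − 1·22 = 23 − (45 − 1·23) = −45 + 2·23. Hence 23·2 ≡ 1, so 23⁻¹ ≡ 2 (mod 45).
Multiplying by 2: t ≡ 2·37 = 74 ≡ 29 (mod 45).
Taking t = 29 gives x = 8 + 68·29 = 1980.
Verify: 1980 = 29·68 + 8 and 1980 = 44·45 + 0. ✓

x = 1980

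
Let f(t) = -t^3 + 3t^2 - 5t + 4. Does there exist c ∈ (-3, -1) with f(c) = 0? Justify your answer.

No.

f(-3) = 73 and f(-1) = 13, both positive.
The derivative f'(t) = -3t^2 + 6t - 5 is a quadratic with discriminant 6² − 4·(-3)·(-5) = -24 < 0; it never vanishes, so it is always negative (sign of the leading coefficient).
Hence f is strictly decreasing on ℝ, and in particular on [-3, -1]. A strictly monotone function with same-sign endpoint values stays positive on the whole interval, so f has no zero in (-3, -1).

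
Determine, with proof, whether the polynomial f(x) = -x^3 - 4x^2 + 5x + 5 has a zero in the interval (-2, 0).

Yes, f has a root in the interval.

f(-2) = -13 and f(0) = 5, which have opposite signs.
As a polynomial, f is continuous on every closed interval.
By the Intermediate Value Theorem f must vanish at some point of (-2, 0).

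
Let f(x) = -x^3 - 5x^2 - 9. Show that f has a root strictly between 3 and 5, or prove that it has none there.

No.

The endpoint values f(3) = -81 and f(5) = -259 are both negative. Claim: f(x) < 0 for every x in (3, 5).
Substitute x = 3 + u, where 0 < u < 2 on the interval. Expanding, f(3 + u) = -u^3 - 14u^2 - 57u - 81.
All 4 nonzero coefficients of this polynomial in u are negative; hence for u > 0 the value is a sum of negative terms (the constant -81 among them).
So f is strictly negative on (3, 5); no root exists in the interval.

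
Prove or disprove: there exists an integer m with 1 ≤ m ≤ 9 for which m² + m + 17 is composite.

No, no such integer m in that range exists.

The values for m = 1, 2, …, 9 are 19, 23, 29, 37, 47, 59, 73, 89, 107, and each of these is prime.
So no value in the range makes the expression composite.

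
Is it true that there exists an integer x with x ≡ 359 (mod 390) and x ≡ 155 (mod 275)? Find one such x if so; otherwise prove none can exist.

Both moduli are multiples of 5 = gcd(390, 275), so any solution would satisfy x ≡ 359 and x ≡ 155 modulo 5 simultaneously.
But 359 mod 5 = 4 while 155 mod 5 = 0, a contradiction.
Hence the system has no solution.

There is no such integer.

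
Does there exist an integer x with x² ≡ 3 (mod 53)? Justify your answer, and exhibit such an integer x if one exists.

No such integer exists.

53 is prime, so by Euler's criterion 3 is a square mod 53 iff 3^((53−1)/2) = 3^26 ≡ 1 (mod 53).
Repeated squaring mod 53: 3^2 = 9 ≡ 9; 3^4 ≡ 9² = 81 ≡ 28; 3^8 ≡ 28² = 784 ≡ 42; 3^16 ≡ 42² = 1764 ≡ 15.
Since 26 = 16 + 8 + 2, 3^26 ≡ 15 · 42 · 9; multiplying out mod 53: 15·42 = 630 ≡ 47, then 47·9 = 423 ≡ 52. Thus 3^26 ≡ 52 ≡ −1 (mod 53).
The value −1 means 3 is a non-residue modulo 53, so x² ≡ 3 (mod 53) is impossible.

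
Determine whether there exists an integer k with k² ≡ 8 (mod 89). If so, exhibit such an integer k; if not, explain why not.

k = 50

Take k = 50. Then 50² = 2500 = 28·89 + 8, so 50² ≡ 8 (mod 89).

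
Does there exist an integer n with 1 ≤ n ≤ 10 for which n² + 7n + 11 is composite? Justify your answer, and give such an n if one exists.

n = 4

At n = 4: 4² + 7·4 + 11 = 55 = 5·11, which is composite.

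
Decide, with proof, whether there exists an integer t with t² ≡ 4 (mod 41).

Take t = 2. Then 2² = 4, and since 0 ≤ 4 < 41 this is already reduced: 2² ≡ 4 (mod 41).

t = 2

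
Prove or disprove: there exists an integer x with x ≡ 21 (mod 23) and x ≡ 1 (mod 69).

There is no such integer.

gcd(23, 69) = 23. If x ≡ 21 (mod 23) and x ≡ 1 (mod 69), then x ≡ 21 (mod 23) and x ≡ 1 (mod 23).
But 21 mod 23 = 21 while 1 mod 23 = 1, a contradiction.
Therefore no such x exists.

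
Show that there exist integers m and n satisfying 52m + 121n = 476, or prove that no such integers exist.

Since gcd(52, 121) = 1, every integer is an integer combination of 52 and 121.
Run the Euclidean algorithm on 121 and 52: 121 = 2·52 + 17, 52 = 3·17 + 1, 17 = 17·1 + 0.
Back-substituting, 1 = 52 − 3·17 = 52 − 3·(121 − 2·52) = −3·121 + 7·52; that is, 52·7 + 121·(-3) = 1.
Multiplying through by 476: m = 7·476 = 3332, n = (-3)·476 = -1428 is a solution.
Subtracting 27·121 from m and adding 27·52 to n gives the tidier solution (65, -24).
Check: 52·65 + 121·(-24) = 3380 − 2904 = 476. ✓

m = 65, n = -24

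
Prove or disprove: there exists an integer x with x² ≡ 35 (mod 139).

Take x = 69. Then 69² = 4761 = 34·139 + 35, so 69² ≡ 35 (mod 139).

x = 69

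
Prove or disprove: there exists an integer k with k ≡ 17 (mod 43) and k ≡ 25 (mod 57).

k = 1393

The moduli 43 and 57 are coprime, so by the Chinese Remainder Theorem a unique solution modulo 2451 exists.
Any solution of the first congruence is k = 17 + 43t; substituting into the second, 43t ≡ 25 − 17 ≡ 8 (mod 57).
Invert 43 mod 57 by the Euclidean algorithm: 57 = 1·43 + 14, 43 = 3·14 + 1, 14 = 14·1 + 0; back-substituting, 1 = 43 − 3·14 = 43 − 3·(57 − 1·43) = −3·57 + 4·43. Hence 43·4 ≡ 1, so 43⁻¹ ≡ 4 (mod 57).
Multiplying by 4: t ≡ 4·8 = 32 (mod 57).
With t = 32: k = 17 + 43·32 = 1393.
Check: 1393 mod 43 = 17, 1393 mod 57 = 25. ✓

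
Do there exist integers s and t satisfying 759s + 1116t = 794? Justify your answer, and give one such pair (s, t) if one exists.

No such integers exist.

Any value of 759s + 1116t is a multiple of gcd(759, 1116) = 3.
But 794 is not a multiple of 3 (it leaves remainder 2).
So the equation is unsolvable over ℤ.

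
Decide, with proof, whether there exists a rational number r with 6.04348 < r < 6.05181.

r = 121/20

Scale by 20: the interval becomes (120.86960, 121.03620), which contains the integer 121.
So r = 121/20 works: it is a ratio of integers, and dividing 20·6.04348 < 121 < 20·6.05181 through by 20 gives 6.04348 < 121/20 < 6.05181.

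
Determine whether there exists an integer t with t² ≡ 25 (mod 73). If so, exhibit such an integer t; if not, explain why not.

t = 68

t = 68 works: 68² = 4624, and 4624 − 25 = 4599 = 63·73.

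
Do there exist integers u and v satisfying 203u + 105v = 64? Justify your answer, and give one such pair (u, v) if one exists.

No such integers exist.

Any value of 203u + 105v is a multiple of gcd(203, 105) = 7.
But 64 = 7·9 + 1, so 7 ∤ 64.
So the equation is unsolvable over ℤ.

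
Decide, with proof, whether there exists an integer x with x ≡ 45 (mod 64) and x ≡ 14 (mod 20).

Both moduli are multiples of 4 = gcd(64, 20), so any solution would satisfy x ≡ 45 and x ≡ 14 modulo 4 simultaneously.
But 45 mod 4 = 1 while 14 mod 4 = 2, a contradiction.
So no integer satisfies both congruences.

No, no such integer exists.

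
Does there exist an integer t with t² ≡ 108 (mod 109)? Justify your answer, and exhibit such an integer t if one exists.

t = 76 works: 76² = 5776, and 5776 − 108 = 5668 = 52·109.

t = 76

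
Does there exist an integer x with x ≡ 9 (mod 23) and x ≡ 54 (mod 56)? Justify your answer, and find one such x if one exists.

x = 446

gcd(23, 56) = 1, so the Chinese Remainder Theorem guarantees exactly one residue class mod 1288 satisfying both.
Write x = 9 + 23t and require 9 + 23t ≡ 54 (mod 56), i.e. 23t ≡ 45 (mod 56).
Since 23·39 = 897 = 16·56 + 1, the inverse of 23 mod 56 is 39.
Multiplying by 39: t ≡ 39·45 = 1755 ≡ 19 (mod 56).
With t = 19: x = 9 + 23·19 = 446.
Verify: 446 = 19·23 + 9 and 446 = 7·56 + 54. ✓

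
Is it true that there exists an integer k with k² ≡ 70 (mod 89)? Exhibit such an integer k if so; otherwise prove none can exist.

There is no such integer.

89 is prime, so by Euler's criterion 70 is a square mod 89 iff 70^((89−1)/2) = 70^44 ≡ 1 (mod 89).
Repeated squaring mod 89: 70^2 = 4900 ≡ 5; 70^4 ≡ 5² = 25 ≡ 25; 70^8 ≡ 25² = 625 ≡ 2; 70^16 ≡ 2² = 4 ≡ 4; 70^32 ≡ 4² = 16 ≡ 16.
Since 44 = 32 + 8 + 4, 70^44 ≡ 16 · 2 · 25; multiplying out mod 89: 16·2 = 32 ≡ 32, then 32·25 = 800 ≡ 88. Thus 70^44 ≡ 88 ≡ −1 (mod 89).
By Euler's criterion 70 is a quadratic non-residue mod 89: no k satisfies k² ≡ 70 (mod 89).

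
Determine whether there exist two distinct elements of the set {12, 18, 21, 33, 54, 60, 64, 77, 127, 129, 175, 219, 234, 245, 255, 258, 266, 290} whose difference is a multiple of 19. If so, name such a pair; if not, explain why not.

There is no such pair.

Reduce each element modulo 19: 12↦12, 18↦18, 21↦2, 33↦14, 54↦16, 60↦3, 64↦7, 77↦1, 127↦13, 129↦15, 175↦4, 219↦10, 234↦6, 245↦17, 255↦8, 258↦11, 266↦0, 290↦5.
All 18 residues are distinct, so no two elements differ by a multiple of 19.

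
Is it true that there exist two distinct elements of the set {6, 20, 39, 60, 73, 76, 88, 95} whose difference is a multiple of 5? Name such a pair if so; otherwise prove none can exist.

6 mod 5 = 1 and 76 mod 5 = 1, so 76 − 6 = 70 = 14·5.

Yes: 6 and 76.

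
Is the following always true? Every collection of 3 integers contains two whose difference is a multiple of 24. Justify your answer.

No, the set {120, 121, 122} is a counterexample.

Take the 3 consecutive integers 120, 121, 122: their residues mod 24 are all distinct because 3 ≤ 24.
No two share a residue, so no pair has difference divisible by 24; the claim fails for this set.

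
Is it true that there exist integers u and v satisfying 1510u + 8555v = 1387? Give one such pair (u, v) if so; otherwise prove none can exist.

No such integers exist.

Both 1510 and 8555 are divisible by gcd(1510, 8555) = 5, hence so is any combination 1510u + 8555v.
But 1387 = 5·277 + 2, so 5 ∤ 1387.
Hence no integers u, v satisfy the equation.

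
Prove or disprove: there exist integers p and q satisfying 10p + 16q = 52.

Every value of 10p + 16q is a multiple of gcd(10, 16) = 2; since 2 ∣ 52, solutions exist.
Dividing through by 2 reduces the equation to 5p + 8q = 26.
Dividing repeatedly: 8 = 1·5 + 3, 5 = 1·3 + 2, 3 = 1·2 + 1, 2 = 2·1 + 0.
Working back up the chain: 1 = 3 − 1·2 = 3 − (5 − 1·3) = −5 + 2·3 = −5 + 2·(8 − 1·5) = 2·8 − 3·5. So 5·(-3) + 8·2 = 1.
Times 26: 5·(-78) + 8·52 = 26, so (-78, 52) solves it.
The general solution is p = -78 + 8k, q = 52 − 5k; taking k = 10 gives the smaller pair p = 2, q = 2.
Check: 10·2 + 16·2 = 20 + 32 = 52. ✓

p = 2, q = 2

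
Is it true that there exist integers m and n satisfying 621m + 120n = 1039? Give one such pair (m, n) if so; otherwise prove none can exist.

No such integers exist.

gcd(621, 120) = 3, so every integer of the form 621m + 120n is a multiple of 3.
But 1039 is not a multiple of 3 (it leaves remainder 1).
Hence no integers m, n satisfy the equation.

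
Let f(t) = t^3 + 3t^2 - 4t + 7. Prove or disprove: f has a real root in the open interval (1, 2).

No such root exists.

f(1) = 7 and f(2) = 19, both positive, so a sign-change argument is unavailable; we show f keeps this sign on the whole interval.
Shift to the endpoint 1: with t = 1 + u (0 < u < 1), one computes f(1 + u) = u^3 + 6u^2 + 5u + 7.
The nonzero coefficients here are all positive, so for u > 0 every term is positive (or zero), and the constant term 7 is strictly positive.
Therefore f(t) > 0 throughout (1, 2), and f has no zero there.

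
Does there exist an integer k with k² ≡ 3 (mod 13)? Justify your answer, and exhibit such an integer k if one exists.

Take k = 4. Then 4² = 16 = 1·13 + 3, so 4² ≡ 3 (mod 13).

k = 4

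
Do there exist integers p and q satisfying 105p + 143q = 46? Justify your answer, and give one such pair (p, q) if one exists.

p = 59, q = -43

Since gcd(105, 143) = 1, every integer is an integer combination of 105 and 143.
Euclidean algorithm: 143 = 1·105 + 38, 105 = 2·38 + 29, 38 = 1·29 + 9, 29 = 3·9 + 2, 9 = 4·2 + 1, 2 = 2·1 + 0.
Working back up the chain: 1 = 9 − 4·2 = 9 − 4·(29 − 3·9) = −4·29 + 13·9 = −4·29 + 13·(38 − 1·29) = 13·38 − 17·29 = 13·38 − 17·(105 − 2·38) = −17·105 + 47·38 = −17·105 + 47·(143 − 1·105) = 47·143 − 64·105. So 105·(-64) + 143·47 = 1.
Scaling by 46 gives the particular solution (p, q) = (-2944, 2162).
Shifting by a multiple of (143, −105) keeps it a solution: p = -2944 + 21·143 = 59, q = 2162 − 21·105 = -43.
Indeed 105·59 + 143·(-43) = 6195 − 6149 = 46.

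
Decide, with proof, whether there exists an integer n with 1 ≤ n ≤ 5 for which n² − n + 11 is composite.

The values for n = 1, 2, …, 5 are 11, 13, 17, 23, 31, and each of these is prime.
So no value in the range makes the expression composite.

There is no such integer n in that range.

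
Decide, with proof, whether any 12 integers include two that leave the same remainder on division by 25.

Take the 12 consecutive integers 108, 109, …, 119: their residues mod 25 are all distinct because 12 ≤ 25.
So no two of them leave the same remainder on division by 25; the claim fails for this set.

No; for instance {108, 109, 110, 111, 112, 113, 114, 115, 116, 117, 118, 119} is a counterexample.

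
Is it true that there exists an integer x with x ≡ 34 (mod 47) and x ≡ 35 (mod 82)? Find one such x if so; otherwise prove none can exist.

Since 47 and 82 share no common factor, CRT says the pair of congruences has a solution (unique mod 3854).
Write x = 34 + 47t and require 34 + 47t ≡ 35 (mod 82), i.e. 47t ≡ 1 (mod 82).
Since 47·7 = 329 = 4·82 + 1, the inverse of 47 mod 82 is 7.
Therefore t ≡ 7·1 = 7 (mod 82).
With t = 7: x = 34 + 47·7 = 363.
Indeed 363 ≡ 34 (mod 47) and 363 ≡ 35 (mod 82).

x = 363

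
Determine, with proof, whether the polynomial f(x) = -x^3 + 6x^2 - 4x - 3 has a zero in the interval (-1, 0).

f(-1) = 8 and f(0) = -3, which have opposite signs.
As a polynomial, f is continuous on every closed interval.
By the Intermediate Value Theorem, f takes the value 0 somewhere in the open interval.

Yes, f has a root in the interval.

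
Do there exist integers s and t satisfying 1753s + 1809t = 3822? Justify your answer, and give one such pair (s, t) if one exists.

1753 and 1809 are coprime, so 1753s + 1809t ranges over all of ℤ.
Euclidean algorithm: 1809 = 1·1753 + 56, 1753 = 31·56 + 17, 56 = 3·17 + 5, 17 = 3·5 + 2, 5 = 2·2 + 1, 2 = 2·1 + 0.
Back-substituting, 1 = 5 − 2·2 = 5 − 2·(17 − 3·5) = −2·17 + 7·5 = −2·17 + 7·(56 − 3·17) = 7·56 − 23·17 = 7·56 − 23·(1753 − 31·56) = −23·1753 + 720·56 = −23·1753 + 720·(1809 − 1·1753) = 720·1809 − 743·1753; that is, 1753·(-743) + 1809·720 = 1.
Times 3822: 1753·(-2839746) + 1809·2751840 = 3822, so (-2839746, 2751840) solves it.
Shifting by a multiple of (1809, −1753) keeps it a solution: s = -2839746 + 1570·1809 = 384, t = 2751840 − 1570·1753 = -370.
Indeed 1753·384 + 1809·(-370) = 673152 − 669330 = 3822.

s = 384, t = -370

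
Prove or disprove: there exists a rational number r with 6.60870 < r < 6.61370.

Look for a denominator N such that an integer falls strictly between N·6.60870 and N·6.61370. N = 18 works: 18·6.60870 = 118.95660 < 119 < 119.04660 = 18·6.61370.
Hence 119/18 is a rational number with 6.60870 < 119/18 < 6.61370.

r = 119/18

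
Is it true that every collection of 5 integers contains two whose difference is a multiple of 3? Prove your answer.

Yes, this is always true.

Each integer lies in one of the 3 residue classes modulo 3.
Since 5 > 3, two of the 5 integers must share a residue class by the pigeonhole principle; call them a and b.
Their difference a − b is then a multiple of 3.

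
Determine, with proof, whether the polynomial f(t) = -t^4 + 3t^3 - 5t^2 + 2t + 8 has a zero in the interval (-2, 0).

f(-2) = -56 and f(0) = 8, which have opposite signs.
f is continuous everywhere (it is a polynomial), in particular on [-2, 0].
By the Intermediate Value Theorem f must vanish at some point of (-2, 0).

Yes, f has a root in the interval.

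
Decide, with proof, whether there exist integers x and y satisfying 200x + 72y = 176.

gcd(200, 72) = 8, and 8 divides 176, so integer solutions exist.
Dividing through by 8 reduces the equation to 25x + 9y = 22.
Dividing repeatedly: 25 = 2·9 + 7, 9 = 1·7 + 2, 7 = 3·2 + 1, 2 = 2·1 + 0.
Unwinding: 1 = 7 − 3·2 = 7 − 3·(9 − 1·7) = −3·9 + 4·7 = −3·9 + 4·(25 − 2·9) = 4·25 − 11·9, i.e. 25·4 + 9·(-11) = 1.
Times 22: 25·88 + 9·(-242) = 22, so (88, -242) solves it.
Subtracting 9·9 from x and adding 9·25 to y gives the tidier solution (7, -17).
Indeed 200·7 + 72·(-17) = 1400 − 1224 = 176.

x = 7, y = -17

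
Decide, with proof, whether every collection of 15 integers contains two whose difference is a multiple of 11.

Yes.

Each integer lies in one of the 11 residue classes modulo 11.
With 15 integers and only 11 classes, the pigeonhole principle forces two of them, say a and b, into the same class.
Then a ≡ b (mod 11), i.e. 11 ∣ (a − b).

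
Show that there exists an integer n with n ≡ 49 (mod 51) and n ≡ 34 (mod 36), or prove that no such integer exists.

The moduli are not coprime: gcd(51, 36) = 3. Compatibility requires 3 ∣ (34 − 49) = -15, which holds, so solutions exist.
Put n = 49 + 51t, so we need 51t ≡ 21 (mod 36), equivalently (divide by 3) 17t ≡ 7 (mod 12).
17 ≡ 5 (mod 12), so this reads 5t ≡ 7 (mod 12). Since 5·5 = 25 = 2·12 + 1, the inverse of 5 mod 12 is 5.
Multiplying by 5: t ≡ 5·7 = 35 ≡ 11 (mod 12).
Then n = 49 + 51·11 = 610.
Indeed 610 ≡ 49 (mod 51) and 610 ≡ 34 (mod 36).

n = 610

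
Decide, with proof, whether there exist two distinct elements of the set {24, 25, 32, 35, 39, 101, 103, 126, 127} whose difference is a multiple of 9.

Two integers differ by a multiple of 9 exactly when they have the same residue mod 9. The residues are 24↦6, 25↦7, 32↦5, 35↦8, 39↦3, 101↦2, 103↦4, 126↦0, 127↦1.
No residue repeats among the 9 elements, so no pair has difference ≡ 0 (mod 9).

There is no such pair.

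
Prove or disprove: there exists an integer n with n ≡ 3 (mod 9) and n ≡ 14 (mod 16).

n = 30

Since 9 and 16 share no common factor, CRT says the pair of congruences has a solution (unique mod 144).
Any solution of the first congruence is n = 3 + 9t; substituting into the second, 9t ≡ 14 − 3 ≡ 11 (mod 16).
Note 9·9 = 81 ≡ 1 (mod 16) (as 81 − 1 = 5·16), so 9⁻¹ ≡ 9.
Multiplying by 9: t ≡ 9·11 = 99 ≡ 3 (mod 16).
Taking t = 3 gives n = 3 + 9·3 = 30.
Check: 30 mod 9 = 3, 30 mod 16 = 14. ✓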